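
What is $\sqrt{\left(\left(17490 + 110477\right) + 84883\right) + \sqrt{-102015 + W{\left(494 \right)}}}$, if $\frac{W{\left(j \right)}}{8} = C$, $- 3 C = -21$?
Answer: $\sqrt{212850 + i \sqrt{101959}} \approx 461.36 + 0.346 i$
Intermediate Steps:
$C = 7$ ($C = \left(- \frac{1}{3}\right) \left(-21\right) = 7$)
$W{\left(j \right)} = 56$ ($W{\left(j \right)} = 8 \cdot 7 = 56$)
$\sqrt{\left(\left(17490 + 110477\right) + 84883\right) + \sqrt{-102015 + W{\left(494 \right)}}} = \sqrt{\left(\left(17490 + 110477\right) + 84883\right) + \sqrt{-102015 + 56}} = \sqrt{\left(127967 + 84883\right) + \sqrt{-101959}} = \sqrt{212850 + i \sqrt{101959}}$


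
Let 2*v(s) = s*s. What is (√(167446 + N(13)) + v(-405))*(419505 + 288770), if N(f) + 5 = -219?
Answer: 116174806875/2 + 7791025*√1382 ≈ 5.8377e+10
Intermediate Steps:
N(f) = -224 (N(f) = -5 - 219 = -224)
v(s) = s²/2 (v(s) = (s*s)/2 = s²/2)
(√(167446 + N(13)) + v(-405))*(419505 + 288770) = (√(167446 - 224) + (½)*(-405)²)*(419505 + 288770) = (√167222 + (½)*164025)*708275 = (11*√1382 + 164025/2)*708275 = (164025/2 + 11*√1382)*708275 = 116174806875/2 + 7791025*√1382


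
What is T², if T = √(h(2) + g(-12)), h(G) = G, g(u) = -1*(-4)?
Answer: 6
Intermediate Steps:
g(u) = 4
T = √6 (T = √(2 + 4) = √6 ≈ 2.4495)
T² = (√6)² = 6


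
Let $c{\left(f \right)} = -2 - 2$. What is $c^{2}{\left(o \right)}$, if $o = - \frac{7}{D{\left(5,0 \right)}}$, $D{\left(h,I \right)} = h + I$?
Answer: $16$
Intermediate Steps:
$D{\left(h,I \right)} = I + h$
$o = - \frac{7}{5}$ ($o = - \frac{7}{0 + 5} = - \frac{7}{5} \approx -1.4$)
$c{\left(f \right)} = -4$ ($c{\left(f \right)} = -2 - 2 = -4$)
$c^{2}{\left(o \right)} = \left(-4\right)^{2} = 16$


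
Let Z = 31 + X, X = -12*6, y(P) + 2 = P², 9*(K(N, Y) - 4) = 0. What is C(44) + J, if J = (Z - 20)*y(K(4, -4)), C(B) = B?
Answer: -810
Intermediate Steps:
K(N, Y) = 4 (K(N, Y) = 4 + (⅑)*0 = 4 + 0 = 4)
y(P) = -2 + P²
X = -72
Z = -41 (Z = 31 - 72 = -41)
J = -854 (J = (-41 - 20)*(-2 + 4²) = -61*(-2 + 16) = -61*14 = -854)
C(44) + J = 44 - 854 = -810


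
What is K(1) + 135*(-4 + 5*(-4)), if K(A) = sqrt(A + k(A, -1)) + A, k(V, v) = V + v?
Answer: -3238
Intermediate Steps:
K(A) = A + sqrt(-1 + 2*A) (K(A) = sqrt(A + (A - 1)) + A = sqrt(A + (-1 + A)) + A = sqrt(-1 + 2*A) + A = A + sqrt(-1 + 2*A))
K(1) + 135*(-4 + 5*(-4)) = (1 + sqrt(-1 + 2*1)) + 135*(-4 + 5*(-4)) = (1 + sqrt(-1 + 2)) + 135*(-4 - 20) = (1 + sqrt(1)) + 135*(-24) = (1 + 1) - 3240 = 2 - 3240 = -3238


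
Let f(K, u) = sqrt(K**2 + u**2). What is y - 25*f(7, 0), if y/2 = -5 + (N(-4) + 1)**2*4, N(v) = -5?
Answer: -57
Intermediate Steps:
y = 118 (y = 2*(-5 + (-5 + 1)**2*4) = 2*(-5 + (-4)**2*4) = 2*(-5 + 16*4) = 2*(-5 + 64) = 2*59 = 118)
y - 25*f(7, 0) = 118 - 25*sqrt(7**2 + 0**2) = 118 - 25*sqrt(49 + 0) = 118 - 25*sqrt(49) = 118 - 25*7 = 118 - 175 = -57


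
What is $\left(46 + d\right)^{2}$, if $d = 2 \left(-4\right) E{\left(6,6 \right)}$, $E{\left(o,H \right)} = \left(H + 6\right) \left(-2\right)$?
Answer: $56644$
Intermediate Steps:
$E{\left(o,H \right)} = -12 - 2 H$ ($E{\left(o,H \right)} = \left(6 + H\right) \left(-2\right) = -12 - 2 H$)
$d = 192$ ($d = 2 \left(-4\right) \left(-12 - 12\right) = - 8 \left(-12 - 12\right) = \left(-8\right) \left(-24\right) = 192$)
$\left(46 + d\right)^{2} = \left(46 + 192\right)^{2} = 238^{2} = 56644$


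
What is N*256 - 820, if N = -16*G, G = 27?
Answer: -111412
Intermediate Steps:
N = -432 (N = -16*27 = -432)
N*256 - 820 = -432*256 - 820 = -110592 - 820 = -111412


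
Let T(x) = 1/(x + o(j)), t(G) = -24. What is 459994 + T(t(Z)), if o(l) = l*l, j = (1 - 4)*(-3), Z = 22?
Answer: 26219659/57 ≈ 4.5999e+5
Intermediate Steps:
j = 9 (j = -3*(-3) = 9)
o(l) = l²
T(x) = 1/(81 + x) (T(x) = 1/(x + 9²) = 1/(x + 81) = 1/(81 + x))
459994 + T(t(Z)) = 459994 + 1/(81 - 24) = 459994 + 1/57 = 26219659/57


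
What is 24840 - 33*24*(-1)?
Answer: 25632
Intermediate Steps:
24840 - 33*24*(-1) = 24840 - 33*(-24) = 24840 - 1*(-792) = 24840 + 792 = 25632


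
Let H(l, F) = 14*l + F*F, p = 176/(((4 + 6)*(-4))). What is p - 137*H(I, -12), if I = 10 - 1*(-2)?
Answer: -213742/5 ≈ -42748.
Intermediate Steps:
I = 12 (I = 10 + 2 = 12)
p = -22/5 (p = 176/((10*(-4))) = 176/(-40) = 176*(-1/40) = -22/5 ≈ -4.4000)
H(l, F) = F² + 14*l (H(l, F) = 14*l + F² = F² + 14*l)
p - 137*H(I, -12) = -22/5 - 137*((-12)² + 14*12) = -22/5 - 137*(144 + 168) = -22/5 - 137*312 = -22/5 - 42744 = -213742/5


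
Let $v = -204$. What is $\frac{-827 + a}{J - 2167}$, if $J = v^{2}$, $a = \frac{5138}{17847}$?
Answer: $- \frac{14754331}{704046303} \approx -0.020956$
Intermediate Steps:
$a = \frac{5138}{17847}$ ($a = 5138 \cdot \frac{1}{17847} = \frac{5138}{17847} \approx 0.28789$)
$J = 41616$ ($J = \left(-204\right)^{2} = 41616$)
$\frac{-827 + a}{J - 2167} = \frac{-827 + \frac{5138}{17847}}{41616 - 2167} = - \frac{14754331}{17847 \cdot 39449} = \left(- \frac{14754331}{17847}\right) \frac{1}{39449} = - \frac{14754331}{704046303}$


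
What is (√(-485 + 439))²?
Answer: -46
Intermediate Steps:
(√(-485 + 439))² = (√(-46))² = (I*√46)² = -46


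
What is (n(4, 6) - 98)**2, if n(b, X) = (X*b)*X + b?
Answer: 2500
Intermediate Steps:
n(b, X) = b + b*X**2 (n(b, X) = b*X**2 + b = b + b*X**2)
(n(4, 6) - 98)**2 = (4*(1 + 6**2) - 98)**2 = (4*(1 + 36) - 98)**2 = (4*37 - 98)**2 = (148 - 98)**2 = 50**2 = 2500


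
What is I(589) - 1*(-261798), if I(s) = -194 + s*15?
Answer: 270439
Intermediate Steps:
I(s) = -194 + 15*s
I(589) - 1*(-261798) = (-194 + 15*589) - 1*(-261798) = (-194 + 8835) + 261798 = 8641 + 261798 = 270439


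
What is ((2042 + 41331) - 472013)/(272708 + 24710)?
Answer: -214320/148709 ≈ -1.4412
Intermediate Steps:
((2042 + 41331) - 472013)/(272708 + 24710) = (43373 - 472013)/297418 = -428640*1/297418 = -214320/148709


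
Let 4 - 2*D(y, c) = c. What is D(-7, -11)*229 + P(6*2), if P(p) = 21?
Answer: 3477/2 ≈ 1738.5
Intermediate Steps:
D(y, c) = 2 - c/2
D(-7, -11)*229 + P(6*2) = (2 - 1/2*(-11))*229 + 21 = (2 + 11/2)*229 + 21 = (15/2)*229 + 21 = 3435/2 + 21 = 3477/2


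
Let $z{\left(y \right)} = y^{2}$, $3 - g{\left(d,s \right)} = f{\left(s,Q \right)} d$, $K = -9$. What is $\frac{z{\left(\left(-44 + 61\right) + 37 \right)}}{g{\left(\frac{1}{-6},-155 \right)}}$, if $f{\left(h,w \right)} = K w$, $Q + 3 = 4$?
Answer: $1944$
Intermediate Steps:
$Q = 1$ ($Q = -3 + 4 = 1$)
$f{\left(h,w \right)} = - 9 w$
$g{\left(d,s \right)} = 3 + 9 d$ ($g{\left(d,s \right)} = 3 - \left(-9\right) 1 d = 3 - - 9 d = 3 + 9 d$)
$\frac{z{\left(\left(-44 + 61\right) + 37 \right)}}{g{\left(\frac{1}{-6},-155 \right)}} = \frac{\left(\left(-44 + 61\right) + 37\right)^{2}}{3 + \frac{9}{-6}} = \frac{\left(17 + 37\right)^{2}}{3 + 9 \left(- \frac{1}{6}\right)} = \frac{54^{2}}{3 - \frac{3}{2}} = \frac{2916}{\frac{3}{2}} = 2916 \cdot \frac{2}{3} = 1944$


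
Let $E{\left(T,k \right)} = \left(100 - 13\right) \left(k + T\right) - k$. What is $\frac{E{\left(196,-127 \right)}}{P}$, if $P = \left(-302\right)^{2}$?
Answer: $\frac{3065}{45602} \approx 0.067212$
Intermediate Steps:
$P = 91204$
$E{\left(T,k \right)} = 86 k + 87 T$ ($E{\left(T,k \right)} = 87 \left(T + k\right) - k = \left(87 T + 87 k\right) - k = 86 k + 87 T$)
$\frac{E{\left(196,-127 \right)}}{P} = \frac{86 \left(-127\right) + 87 \cdot 196}{91204} = \left(-10922 + 17052\right) \frac{1}{91204} = 6130 \cdot \frac{1}{91204} = \frac{3065}{45602}$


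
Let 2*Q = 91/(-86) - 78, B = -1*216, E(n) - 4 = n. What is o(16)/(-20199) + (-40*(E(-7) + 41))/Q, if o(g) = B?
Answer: 1760765048/45777667 ≈ 38.463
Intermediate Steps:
E(n) = 4 + n
B = -216
o(g) = -216
Q = -6799/172 (Q = (91/(-86) - 78)/2 = (91*(-1/86) - 78)/2 = (-91/86 - 78)/2 = (½)*(-6799/86) = -6799/172 ≈ -39.529)
o(16)/(-20199) + (-40*(E(-7) + 41))/Q = -216/(-20199) + (-40*((4 - 7) + 41))/(-6799/172) = -216*(-1/20199) - 40*(-3 + 41)*(-172/6799) = 72/6733 - 40*38*(-172/6799) = 72/6733 - 1520*(-172/6799) = 72/6733 + 261440/6799 = 1760765048/45777667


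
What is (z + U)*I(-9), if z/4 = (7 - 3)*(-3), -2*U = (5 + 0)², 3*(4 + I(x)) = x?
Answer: 847/2 ≈ 423.50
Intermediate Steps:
I(x) = -4 + x/3
U = -25/2 (U = -(5 + 0)²/2 = -½*5² = -½*25 = -25/2 ≈ -12.500)
z = -48 (z = 4*((7 - 3)*(-3)) = 4*(4*(-3)) = 4*(-12) = -48)
(z + U)*I(-9) = (-48 - 25/2)*(-4 + (⅓)*(-9)) = -121*(-4 - 3)/2 = -121/2*(-7) = 847/2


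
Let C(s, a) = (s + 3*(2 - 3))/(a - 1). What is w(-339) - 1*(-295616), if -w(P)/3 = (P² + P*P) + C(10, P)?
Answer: -133929379/340 ≈ -3.9391e+5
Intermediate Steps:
C(s, a) = (-3 + s)/(-1 + a) (C(s, a) = (s + 3*(-1))/(-1 + a) = (s - 3)/(-1 + a) = (-3 + s)/(-1 + a))
w(P) = -21/(-1 + P) - 6*P² (w(P) = -3*((P² + P*P) + (-3 + 10)/(-1 + P)) = -3*((P² + P²) + 7/(-1 + P)) = -3*(2*P² + 7/(-1 + P)) = -21/(-1 + P) - 6*P²)
w(-339) - 1*(-295616) = 3*(-7 + 2*(-339)²*(1 - 1*(-339)))/(-1 - 339) - 1*(-295616) = 3*(-7 + 2*114921*(1 + 339))/(-340) + 295616 = 3*(-1/340)*(-7 + 2*114921*340) + 295616 = 3*(-1/340)*(-7 + 78146280) + 295616 = 3*(-1/340)*78146273 + 295616 = -234438819/340 + 295616 = -133929379/340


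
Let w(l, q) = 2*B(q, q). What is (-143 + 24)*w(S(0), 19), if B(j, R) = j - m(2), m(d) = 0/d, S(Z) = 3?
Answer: -4522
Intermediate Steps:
m(d) = 0
B(j, R) = j (B(j, R) = j - 1*0 = j + 0 = j)
w(l, q) = 2*q
(-143 + 24)*w(S(0), 19) = (-143 + 24)*(2*19) = -119*38 = -4522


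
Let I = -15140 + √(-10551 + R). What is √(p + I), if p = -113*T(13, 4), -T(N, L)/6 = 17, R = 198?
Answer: √(-3614 + I*√10353) ≈ 0.8462 + 60.122*I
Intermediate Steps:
T(N, L) = -102 (T(N, L) = -6*17 = -102)
p = 11526 (p = -113*(-102) = 11526)
I = -15140 + I*√10353 (I = -15140 + √(-10551 + 198) = -15140 + √(-10353) = -15140 + I*√10353 ≈ -15140.0 + 101.75*I)
√(p + I) = √(11526 + (-15140 + I*√10353)) = √(-3614 + I*√10353)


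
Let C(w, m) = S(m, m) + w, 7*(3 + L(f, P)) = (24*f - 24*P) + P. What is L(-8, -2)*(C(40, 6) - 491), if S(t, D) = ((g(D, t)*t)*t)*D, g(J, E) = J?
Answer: -141115/7 ≈ -20159.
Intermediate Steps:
S(t, D) = D**2*t**2 (S(t, D) = ((D*t)*t)*D = (D*t**2)*D = D**2*t**2)
L(f, P) = -3 - 23*P/7 + 24*f/7 (L(f, P) = -3 + ((24*f - 24*P) + P)/7 = -3 + ((-24*P + 24*f) + P)/7 = -3 + (-23*P + 24*f)/7 = -3 + (-23*P/7 + 24*f/7) = -3 - 23*P/7 + 24*f/7)
C(w, m) = w + m**4 (C(w, m) = m**2*m**2 + w = m**4 + w = w + m**4)
L(-8, -2)*(C(40, 6) - 491) = (-3 - 23/7*(-2) + (24/7)*(-8))*((40 + 6**4) - 491) = (-3 + 46/7 - 192/7)*((40 + 1296) - 491) = -167*(1336 - 491)/7 = -167/7*845 = -141115/7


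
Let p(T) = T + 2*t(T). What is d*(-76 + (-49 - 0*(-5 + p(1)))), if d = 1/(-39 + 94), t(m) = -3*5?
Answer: -25/11 ≈ -2.2727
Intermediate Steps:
t(m) = -15
d = 1/55 ≈ 0.018182
p(T) = -30 + T (p(T) = T + 2*(-15) = T - 30 = -30 + T)
d*(-76 + (-49 - 0*(-5 + p(1)))) = (-76 + (-49 - 0*(-5 + (-30 + 1))))/55 = (-76 + (-49 - 0*(-5 - 29)))/55 = (-76 + (-49 - 0*(-34)))/55 = (-76 + (-49 - 1*0))/55 = (-76 + (-49 + 0))/55 = (-76 - 49)/55 = (1/55)*(-125) = -25/11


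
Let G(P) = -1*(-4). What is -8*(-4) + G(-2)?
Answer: 36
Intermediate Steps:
G(P) = 4
-8*(-4) + G(-2) = -8*(-4) + 4 = 32 + 4 = 36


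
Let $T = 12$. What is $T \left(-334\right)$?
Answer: $-4008$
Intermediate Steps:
$T \left(-334\right) = 12 \left(-334\right) = -4008$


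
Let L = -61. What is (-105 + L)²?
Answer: 27556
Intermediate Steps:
(-105 + L)² = (-105 - 61)² = (-166)² = 27556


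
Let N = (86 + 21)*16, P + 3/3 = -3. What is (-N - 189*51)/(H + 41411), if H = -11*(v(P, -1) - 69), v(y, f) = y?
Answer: -11351/42214 ≈ -0.26889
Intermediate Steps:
P = -4 (P = -1 - 3 = -4)
N = 1712 (N = 107*16 = 1712)
H = 803 (H = -11*(-4 - 69) = -11*(-73) = 803)
(-N - 189*51)/(H + 41411) = (-1*1712 - 189*51)/(803 + 41411) = (-1712 - 9639)/42214 = -11351*1/42214 = -11351/42214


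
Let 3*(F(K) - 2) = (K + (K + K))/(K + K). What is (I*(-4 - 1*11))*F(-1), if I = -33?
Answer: 2475/2 ≈ 1237.5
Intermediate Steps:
F(K) = 5/2 (F(K) = 2 + ((K + (K + K))/(K + K))/3 = 2 + ((K + 2*K)/((2*K)))/3 = 2 + ((3*K)*(1/(2*K)))/3 = 2 + (⅓)*(3/2) = 2 + ½ = 5/2)
(I*(-4 - 1*11))*F(-1) = -33*(-4 - 1*11)*(5/2) = -33*(-4 - 11)*(5/2) = -33*(-15)*(5/2) = 495*(5/2) = 2475/2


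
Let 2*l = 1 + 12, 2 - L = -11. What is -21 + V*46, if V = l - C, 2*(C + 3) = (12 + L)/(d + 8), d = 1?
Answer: 3169/9 ≈ 352.11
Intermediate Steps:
L = 13 (L = 2 - 1*(-11) = 2 + 11 = 13)
l = 13/2 (l = (1 + 12)/2 = (1/2)*13 = 13/2 ≈ 6.5000)
C = -29/18 (C = -3 + ((12 + 13)/(1 + 8))/2 = -3 + (25/9)/2 = -3 + (25*(1/9))/2 = -3 + (1/2)*(25/9) = -3 + 25/18 = -29/18 ≈ -1.6111)
V = 73/9 (V = 13/2 - 1*(-29/18) = 13/2 + 29/18 = 73/9 ≈ 8.1111)
-21 + V*46 = -21 + (73/9)*46 = -21 + 3358/9 = 3169/9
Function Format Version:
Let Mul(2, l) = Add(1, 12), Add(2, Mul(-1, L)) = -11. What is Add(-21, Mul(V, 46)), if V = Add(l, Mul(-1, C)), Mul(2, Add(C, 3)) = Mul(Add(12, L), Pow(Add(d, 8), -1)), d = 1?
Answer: Rational(3169, 9) ≈ 352.11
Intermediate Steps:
L = 13 (L = Add(2, Mul(-1, -11)) = Add(2, 11) = 13)
l = Rational(13, 2) (l = Mul(Rational(1, 2), Add(1, 12)) = Mul(Rational(1, 2), 13) = Rational(13, 2) ≈ 6.5000)
C = Rational(-29, 18) (C = Add(-3, Mul(Rational(1, 2), Mul(Add(12, 13), Pow(Add(1, 8), -1)))) = Add(-3, Mul(Rational(1, 2), Mul(25, Pow(9, -1)))) = Add(-3, Mul(Rational(1, 2), Mul(25, Rational(1, 9)))) = Add(-3, Mul(Rational(1, 2), Rational(25, 9))) = Add(-3, Rational(25, 18)) = Rational(-29, 18) ≈ -1.6111)
V = Rational(73, 9) (V = Add(Rational(13, 2), Mul(-1, Rational(-29, 18))) = Add(Rational(13, 2), Rational(29, 18)) = Rational(73, 9) ≈ 8.1111)
Add(-21, Mul(V, 46)) = Add(-21, Mul(Rational(73, 9), 46)) = Add(-21, Rational(3358, 9)) = Rational(3169, 9)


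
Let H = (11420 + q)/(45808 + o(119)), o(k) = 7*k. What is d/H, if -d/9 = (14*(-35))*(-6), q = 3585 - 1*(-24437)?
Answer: -617060430/19721 ≈ -31290.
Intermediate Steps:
q = 28022 (q = 3585 + 24437 = 28022)
d = -26460 (d = -9*14*(-35)*(-6) = -(-4410)*(-6) = -9*2940 = -26460)
H = 39442/46641 (H = (11420 + 28022)/(45808 + 7*119) = 39442/(45808 + 833) = 39442/46641 ≈ 0.84565)
d/H = -26460/39442/46641 = -26460*46641/39442 = -617060430/19721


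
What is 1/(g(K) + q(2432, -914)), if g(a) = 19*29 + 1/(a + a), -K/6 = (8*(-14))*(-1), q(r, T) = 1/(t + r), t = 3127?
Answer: 2490432/1372226627 ≈ 0.0018149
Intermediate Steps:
q(r, T) = 1/(3127 + r)
K = -672 (K = -6*8*(-14)*(-1) = -(-672)*(-1) = -6*112 = -672)
g(a) = 551 + 1/(2*a)
1/(g(K) + q(2432, -914)) = 1/((551 + (1/2)/(-672)) + 1/(3127 + 2432)) = 1/((551 + (1/2)*(-1/672)) + 1/5559) = 1/((551 - 1/1344) + 1/5559) = 1/(740543/1344 + 1/5559) = 1/(1372226627/2490432) = 2490432/1372226627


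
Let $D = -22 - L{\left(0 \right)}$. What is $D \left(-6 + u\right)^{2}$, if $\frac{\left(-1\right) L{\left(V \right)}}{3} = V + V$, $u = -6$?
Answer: $-3168$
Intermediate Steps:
$L{\left(V \right)} = - 6 V$ ($L{\left(V \right)} = - 3 \left(V + V\right) = - 3 \cdot 2 V = - 6 V$)
$D = -22$ ($D = -22 - \left(-6\right) 0 = -22 - 0 = -22 + 0 = -22$)
$D \left(-6 + u\right)^{2} = - 22 \left(-6 - 6\right)^{2} = - 22 \left(-12\right)^{2} = \left(-22\right) 144 = -3168$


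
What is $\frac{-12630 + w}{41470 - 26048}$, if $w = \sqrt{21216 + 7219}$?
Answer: $- \frac{6315}{7711} + \frac{\sqrt{235}}{1402} \approx -0.80803$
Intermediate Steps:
$w = 11 \sqrt{235}$ ($w = \sqrt{28435} = 11 \sqrt{235} \approx 168.63$)
$\frac{-12630 + w}{41470 - 26048} = \frac{-12630 + 11 \sqrt{235}}{41470 - 26048} = \frac{-12630 + 11 \sqrt{235}}{15422} = \left(-12630 + 11 \sqrt{235}\right) \frac{1}{15422} = - \frac{6315}{7711} + \frac{\sqrt{235}}{1402}$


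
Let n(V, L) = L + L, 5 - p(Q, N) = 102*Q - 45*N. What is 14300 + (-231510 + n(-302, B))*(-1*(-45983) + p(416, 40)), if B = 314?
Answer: -1236589692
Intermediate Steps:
p(Q, N) = 5 - 102*Q + 45*N (p(Q, N) = 5 - (102*Q - 45*N) = 5 - (-45*N + 102*Q) = 5 + (-102*Q + 45*N) = 5 - 102*Q + 45*N)
n(V, L) = 2*L
14300 + (-231510 + n(-302, B))*(-1*(-45983) + p(416, 40)) = 14300 + (-231510 + 2*314)*(-1*(-45983) + (5 - 102*416 + 45*40)) = 14300 + (-231510 + 628)*(45983 + (5 - 42432 + 1800)) = 14300 - 230882*(45983 - 40627) = 14300 - 230882*5356 = 14300 - 1236603992 = -1236589692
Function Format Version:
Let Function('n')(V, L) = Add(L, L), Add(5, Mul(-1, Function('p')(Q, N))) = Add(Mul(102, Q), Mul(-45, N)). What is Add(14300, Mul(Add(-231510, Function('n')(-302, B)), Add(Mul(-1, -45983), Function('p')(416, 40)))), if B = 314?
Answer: -1236589692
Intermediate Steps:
Function('p')(Q, N) = Add(5, Mul(-102, Q), Mul(45, N)) (Function('p')(Q, N) = Add(5, Mul(-1, Add(Mul(102, Q), Mul(-45, N)))) = Add(5, Mul(-1, Add(Mul(-45, N), Mul(102, Q)))) = Add(5, Add(Mul(-102, Q), Mul(45, N))) = Add(5, Mul(-102, Q), Mul(45, N)))
Function('n')(V, L) = Mul(2, L)
Add(14300, Mul(Add(-231510, Function('n')(-302, B)), Add(Mul(-1, -45983), Function('p')(416, 40)))) = Add(14300, Mul(Add(-231510, Mul(2, 314)), Add(Mul(-1, -45983), Add(5, Mul(-102, 416), Mul(45, 40))))) = Add(14300, Mul(Add(-231510, 628), Add(45983, Add(5, -42432, 1800)))) = Add(14300, Mul(-230882, Add(45983, -40627))) = Add(14300, Mul(-230882, 5356)) = Add(14300, -1236603992) = -1236589692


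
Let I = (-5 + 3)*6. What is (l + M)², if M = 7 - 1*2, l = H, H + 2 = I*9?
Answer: 11025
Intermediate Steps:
I = -12 (I = -2*6 = -12)
H = -110 (H = -2 - 12*9 = -2 - 108 = -110)
l = -110
M = 5 (M = 7 - 2 = 5)
(l + M)² = (-110 + 5)² = (-105)² = 11025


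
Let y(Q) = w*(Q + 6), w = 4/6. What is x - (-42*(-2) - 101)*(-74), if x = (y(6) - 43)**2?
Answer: -33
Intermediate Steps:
w = 2/3 (w = 4*(1/6) = 2/3 ≈ 0.66667)
y(Q) = 4 + 2*Q/3 (y(Q) = 2*(Q + 6)/3 = 2*(6 + Q)/3 = 4 + 2*Q/3)
x = 1225 (x = ((4 + (2/3)*6) - 43)**2 = ((4 + 4) - 43)**2 = (8 - 43)**2 = (-35)**2 = 1225)
x - (-42*(-2) - 101)*(-74) = 1225 - (-42*(-2) - 101)*(-74) = 1225 - (84 - 101)*(-74) = 1225 - (-17)*(-74) = 1225 - 1*1258 = 1225 - 1258 = -33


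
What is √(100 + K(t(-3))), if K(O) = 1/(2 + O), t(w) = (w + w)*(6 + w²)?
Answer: √193578/44 ≈ 9.9994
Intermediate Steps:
t(w) = 2*w*(6 + w²) (t(w) = (2*w)*(6 + w²) = 2*w*(6 + w²))
√(100 + K(t(-3))) = √(100 + 1/(2 + 2*(-3)*(6 + (-3)²))) = √(100 + 1/(2 + 2*(-3)*(6 + 9))) = √(100 + 1/(2 + 2*(-3)*15)) = √(100 + 1/(2 - 90)) = √(100 + 1/(-88)) = √(100 - 1/88) = √(8799/88) = √193578/44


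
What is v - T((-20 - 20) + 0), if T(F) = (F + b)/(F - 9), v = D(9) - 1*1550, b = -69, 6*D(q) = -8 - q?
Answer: -457187/294 ≈ -1555.1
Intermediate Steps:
D(q) = -4/3 - q/6 (D(q) = (-8 - q)/6 = -4/3 - q/6)
v = -9317/6 (v = (-4/3 - 1/6*9) - 1*1550 = (-4/3 - 3/2) - 1550 = -17/6 - 1550 = -9317/6 ≈ -1552.8)
T(F) = (-69 + F)/(-9 + F) (T(F) = (F - 69)/(F - 9) = (-69 + F)/(-9 + F))
v - T((-20 - 20) + 0) = -9317/6 - (-69 + ((-20 - 20) + 0))/(-9 + ((-20 - 20) + 0)) = -9317/6 - (-69 + (-40 + 0))/(-9 + (-40 + 0)) = -9317/6 - (-69 - 40)/(-9 - 40) = -9317/6 - (-109)/(-49) = -9317/6 - (-1)*(-109)/49 = -9317/6 - 1*109/49 = -9317/6 - 109/49 = -457187/294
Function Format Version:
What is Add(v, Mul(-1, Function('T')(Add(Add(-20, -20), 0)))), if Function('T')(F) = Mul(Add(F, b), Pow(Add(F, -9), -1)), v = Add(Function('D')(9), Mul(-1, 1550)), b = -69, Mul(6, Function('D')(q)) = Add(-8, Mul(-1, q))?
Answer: Rational(-457187, 294) ≈ -1555.1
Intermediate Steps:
Function('D')(q) = Add(Rational(-4, 3), Mul(Rational(-1, 6), q)) (Function('D')(q) = Mul(Rational(1, 6), Add(-8, Mul(-1, q))) = Add(Rational(-4, 3), Mul(Rational(-1, 6), q)))
v = Rational(-9317, 6) (v = Add(Add(Rational(-4, 3), Mul(Rational(-1, 6), 9)), Mul(-1, 1550)) = Add(Add(Rational(-4, 3), Rational(-3, 2)), -1550) = Add(Rational(-17, 6), -1550) = Rational(-9317, 6) ≈ -1552.8)
Function('T')(F) = Mul(Pow(Add(-9, F), -1), Add(-69, F)) (Function('T')(F) = Mul(Add(F, -69), Pow(Add(F, -9), -1)) = Mul(Add(-69, F), Pow(Add(-9, F), -1)) = Mul(Pow(Add(-9, F), -1), Add(-69, F)))
Add(v, Mul(-1, Function('T')(Add(Add(-20, -20), 0)))) = Add(Rational(-9317, 6), Mul(-1, Mul(Pow(Add(-9, Add(Add(-20, -20), 0)), -1), Add(-69, Add(Add(-20, -20), 0))))) = Add(Rational(-9317, 6), Mul(-1, Mul(Pow(Add(-9, Add(-40, 0)), -1), Add(-69, Add(-40, 0))))) = Add(Rational(-9317, 6), Mul(-1, Mul(Pow(Add(-9, -40), -1), Add(-69, -40)))) = Add(Rational(-9317, 6), Mul(-1, Mul(Pow(-49, -1), -109))) = Add(Rational(-9317, 6), Mul(-1, Mul(Rational(-1, 49), -109))) = Add(Rational(-9317, 6), Mul(-1, Rational(109, 49))) = Add(Rational(-9317, 6), Rational(-109, 49)) = Rational(-457187, 294)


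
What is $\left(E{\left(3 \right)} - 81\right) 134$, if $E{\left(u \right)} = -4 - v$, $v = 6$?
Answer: $-12194$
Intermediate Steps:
$E{\left(u \right)} = -10$ ($E{\left(u \right)} = -4 - 6 = -10$)
$\left(E{\left(3 \right)} - 81\right) 134 = \left(-10 - 81\right) 134 = \left(-91\right) 134 = -12194$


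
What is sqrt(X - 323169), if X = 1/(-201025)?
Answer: I*sqrt(522383952785266)/40205 ≈ 568.48*I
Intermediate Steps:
X = -1/201025 ≈ -4.9745e-6
sqrt(X - 323169) = sqrt(-1/201025 - 323169) = sqrt(-64965048226/201025) = I*sqrt(522383952785266)/40205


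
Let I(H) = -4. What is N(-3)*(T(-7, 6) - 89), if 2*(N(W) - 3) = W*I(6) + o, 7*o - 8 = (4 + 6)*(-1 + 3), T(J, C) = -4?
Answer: -1023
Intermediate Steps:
o = 4 (o = 8/7 + ((4 + 6)*(-1 + 3))/7 = 8/7 + (10*2)/7 = 8/7 + (1/7)*20 = 8/7 + 20/7 = 4)
N(W) = 5 - 2*W (N(W) = 3 + (W*(-4) + 4)/2 = 3 + (-4*W + 4)/2 = 3 + (4 - 4*W)/2 = 3 + (2 - 2*W) = 5 - 2*W)
N(-3)*(T(-7, 6) - 89) = (5 - 2*(-3))*(-4 - 89) = (5 + 6)*(-93) = 11*(-93) = -1023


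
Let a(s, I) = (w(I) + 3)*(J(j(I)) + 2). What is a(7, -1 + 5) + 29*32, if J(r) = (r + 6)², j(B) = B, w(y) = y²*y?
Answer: 7762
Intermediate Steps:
w(y) = y³
J(r) = (6 + r)²
a(s, I) = (2 + (6 + I)²)*(3 + I³) (a(s, I) = (I³ + 3)*((6 + I)² + 2) = (3 + I³)*(2 + (6 + I)²) = (2 + (6 + I)²)*(3 + I³))
a(7, -1 + 5) + 29*32 = (6 + 2*(-1 + 5)³ + 3*(6 + (-1 + 5))² + (-1 + 5)³*(6 + (-1 + 5))²) + 29*32 = (6 + 2*4³ + 3*(6 + 4)² + 4³*(6 + 4)²) + 928 = (6 + 2*64 + 3*10² + 64*10²) + 928 = (6 + 128 + 3*100 + 64*100) + 928 = (6 + 128 + 300 + 6400) + 928 = 6834 + 928 = 7762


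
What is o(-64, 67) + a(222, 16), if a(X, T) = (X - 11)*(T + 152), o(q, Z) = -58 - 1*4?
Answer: 35386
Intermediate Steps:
o(q, Z) = -62 (o(q, Z) = -58 - 4 = -62)
a(X, T) = (-11 + X)*(152 + T)
o(-64, 67) + a(222, 16) = -62 + (-1672 - 11*16 + 152*222 + 16*222) = -62 + (-1672 - 176 + 33744 + 3552) = -62 + 35448 = 35386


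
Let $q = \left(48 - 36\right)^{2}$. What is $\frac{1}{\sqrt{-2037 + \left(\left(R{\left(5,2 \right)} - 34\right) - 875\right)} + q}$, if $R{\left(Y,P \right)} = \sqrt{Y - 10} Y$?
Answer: $\frac{1}{144 + \sqrt{-2946 + 5 i \sqrt{5}}} \approx 0.0060773 - 0.002289 i$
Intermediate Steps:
$q = 144$ ($q = 12^{2} = 144$)
$R{\left(Y,P \right)} = Y \sqrt{-10 + Y}$ ($R{\left(Y,P \right)} = \sqrt{-10 + Y} Y = Y \sqrt{-10 + Y}$)
$\frac{1}{\sqrt{-2037 + \left(\left(R{\left(5,2 \right)} - 34\right) - 875\right)} + q} = \frac{1}{\sqrt{-2037 - \left(909 - 5 \sqrt{-10 + 5}\right)} + 144} = \frac{1}{\sqrt{-2037 - \left(909 - 5 i \sqrt{5}\right)} + 144} = \frac{1}{\sqrt{-2946 + 5 i \sqrt{5}} + 144} = \frac{1}{144 + \sqrt{-2946 + 5 i \sqrt{5}}}$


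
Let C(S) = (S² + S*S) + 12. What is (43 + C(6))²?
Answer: 16129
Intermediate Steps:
C(S) = 12 + 2*S² (C(S) = (S² + S²) + 12 = 2*S² + 12 = 12 + 2*S²)
(43 + C(6))² = (43 + (12 + 2*6²))² = (43 + (12 + 2*36))² = (43 + (12 + 72))² = (43 + 84)² = 127² = 16129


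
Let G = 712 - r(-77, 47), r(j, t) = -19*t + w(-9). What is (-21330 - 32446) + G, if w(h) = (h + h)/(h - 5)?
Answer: -365206/7 ≈ -52172.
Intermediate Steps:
w(h) = 2*h/(-5 + h) (w(h) = (2*h)/(-5 + h) = 2*h/(-5 + h))
r(j, t) = 9/7 - 19*t (r(j, t) = -19*t + 2*(-9)/(-5 - 9) = -19*t + 2*(-9)/(-14) = -19*t + 2*(-9)*(-1/14) = -19*t + 9/7 = 9/7 - 19*t)
G = 11226/7 (G = 712 - (9/7 - 19*47) = 712 - (9/7 - 893) = 712 - 1*(-6242/7) = 712 + 6242/7 = 11226/7 ≈ 1603.7)
(-21330 - 32446) + G = (-21330 - 32446) + 11226/7 = -53776 + 11226/7 = -365206/7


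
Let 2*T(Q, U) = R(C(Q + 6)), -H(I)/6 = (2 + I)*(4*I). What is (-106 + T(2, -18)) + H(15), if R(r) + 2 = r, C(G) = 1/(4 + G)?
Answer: -149447/24 ≈ -6227.0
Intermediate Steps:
R(r) = -2 + r
H(I) = -24*I*(2 + I) (H(I) = -6*(2 + I)*4*I = -24*I*(2 + I))
T(Q, U) = -1 + 1/(2*(10 + Q)) (T(Q, U) = (-2 + 1/(4 + (Q + 6)))/2 = (-2 + 1/(4 + (6 + Q)))/2 = (-2 + 1/(10 + Q))/2 = -1 + 1/(2*(10 + Q)))
(-106 + T(2, -18)) + H(15) = (-106 + (-19/2 - 1*2)/(10 + 2)) - 24*15*(2 + 15) = (-106 + (-19/2 - 2)/12) - 24*15*17 = (-106 + (1/12)*(-23/2)) - 6120 = (-106 - 23/24) - 6120 = -2567/24 - 6120 = -149447/24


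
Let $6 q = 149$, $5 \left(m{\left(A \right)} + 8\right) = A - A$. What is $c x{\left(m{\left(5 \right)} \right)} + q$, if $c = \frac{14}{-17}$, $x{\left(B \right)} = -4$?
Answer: $\frac{2869}{102} \approx 28.127$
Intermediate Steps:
$m{\left(A \right)} = -8$ ($m{\left(A \right)} = -8 + \frac{A - A}{5} = -8 + \frac{1}{5} \cdot 0 = -8 + 0 = -8$)
$q = \frac{149}{6}$ ($q = \frac{1}{6} \cdot 149 = \frac{149}{6} \approx 24.833$)
$c = - \frac{14}{17}$ ($c = 14 \left(- \frac{1}{17}\right) = - \frac{14}{17} \approx -0.82353$)
$c x{\left(m{\left(5 \right)} \right)} + q = \left(- \frac{14}{17}\right) \left(-4\right) + \frac{149}{6} = \frac{56}{17} + \frac{149}{6} = \frac{2869}{102}$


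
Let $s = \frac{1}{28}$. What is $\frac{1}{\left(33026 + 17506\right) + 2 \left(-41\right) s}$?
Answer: $\frac{14}{707407} \approx 1.9791 \cdot 10^{-5}$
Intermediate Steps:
$s = \frac{1}{28} \approx 0.035714$
$\frac{1}{\left(33026 + 17506\right) + 2 \left(-41\right) s} = \frac{1}{\left(33026 + 17506\right) + 2 \left(-41\right) \frac{1}{28}} = \frac{1}{50532 - \frac{41}{14}} = \frac{1}{\frac{707407}{14}} = \frac{14}{707407}$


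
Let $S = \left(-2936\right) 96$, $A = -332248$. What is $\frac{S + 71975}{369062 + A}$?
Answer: $- \frac{209881}{36814} \approx -5.7011$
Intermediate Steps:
$S = -281856$
$\frac{S + 71975}{369062 + A} = \frac{-281856 + 71975}{369062 - 332248} = - \frac{209881}{36814}$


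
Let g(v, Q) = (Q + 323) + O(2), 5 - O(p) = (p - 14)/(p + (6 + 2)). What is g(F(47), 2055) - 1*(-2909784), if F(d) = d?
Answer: 14560841/5 ≈ 2.9122e+6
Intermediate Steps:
O(p) = 5 - (-14 + p)/(8 + p) (O(p) = 5 - (p - 14)/(p + (6 + 2)) = 5 - (-14 + p)/(p + 8) = 5 - (-14 + p)/(8 + p))
g(v, Q) = 1646/5 + Q (g(v, Q) = (Q + 323) + 2*(27 + 2*2)/(8 + 2) = (323 + Q) + 2*(27 + 4)/10 = (323 + Q) + 2*(1/10)*31 = (323 + Q) + 31/5 = 1646/5 + Q)
g(F(47), 2055) - 1*(-2909784) = (1646/5 + 2055) - 1*(-2909784) = 11921/5 + 2909784 = 14560841/5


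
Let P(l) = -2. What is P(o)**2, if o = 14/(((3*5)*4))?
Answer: 4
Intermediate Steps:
o = 7/30 (o = 14/((15*4)) = 14/60 = 14*(1/60) = 7/30 ≈ 0.23333)
P(o)**2 = (-2)**2 = 4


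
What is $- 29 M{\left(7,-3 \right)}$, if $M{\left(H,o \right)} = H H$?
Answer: $-1421$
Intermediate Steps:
$M{\left(H,o \right)} = H^{2}$
$- 29 M{\left(7,-3 \right)} = - 29 \cdot 7^{2} = \left(-29\right) 49 = -1421$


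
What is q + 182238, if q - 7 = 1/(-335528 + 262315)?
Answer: 13342703184/73213 ≈ 1.8225e+5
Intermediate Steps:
q = 512490/73213 (q = 7 + 1/(-335528 + 262315) = 7 + 1/(-73213) = 7 - 1/73213 = 512490/73213 ≈ 7.0000)
q + 182238 = 512490/73213 + 182238 = 13342703184/73213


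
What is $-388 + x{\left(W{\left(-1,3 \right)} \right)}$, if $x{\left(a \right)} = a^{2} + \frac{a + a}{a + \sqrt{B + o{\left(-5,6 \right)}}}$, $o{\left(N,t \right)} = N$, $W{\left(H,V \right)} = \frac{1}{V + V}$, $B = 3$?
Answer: $\frac{- 83802 \sqrt{2} + 13895 i}{36 \left(- i + 6 \sqrt{2}\right)} \approx -387.94 - 0.23247 i$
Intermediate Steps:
$W{\left(H,V \right)} = \frac{1}{2 V}$
$x{\left(a \right)} = a^{2} + \frac{2 a}{a + i \sqrt{2}}$ ($x{\left(a \right)} = a^{2} + \frac{a + a}{a + \sqrt{3 - 5}} = a^{2} + \frac{2 a}{a + \sqrt{-2}} = a^{2} + \frac{2 a}{a + i \sqrt{2}}$)
$-388 + x{\left(W{\left(-1,3 \right)} \right)} = -388 + \frac{\frac{1}{2 \cdot 3} \left(2 + \left(\frac{1}{2 \cdot 3}\right)^{2} + i \frac{1}{2 \cdot 3} \sqrt{2}\right)}{\frac{1}{2 \cdot 3} + i \sqrt{2}} = -388 + \frac{\frac{1}{2} \cdot \frac{1}{3} \left(2 + \left(\frac{1}{2} \cdot \frac{1}{3}\right)^{2} + i \frac{1}{2} \cdot \frac{1}{3} \sqrt{2}\right)}{\frac{1}{2} \cdot \frac{1}{3} + i \sqrt{2}} = -388 + \frac{2 + \left(\frac{1}{6}\right)^{2} + i \frac{1}{6} \sqrt{2}}{6 \left(\frac{1}{6} + i \sqrt{2}\right)} = -388 + \frac{2 + \frac{1}{36} + \frac{i \sqrt{2}}{6}}{6 \left(\frac{1}{6} + i \sqrt{2}\right)} = -388 + \frac{\frac{73}{36} + \frac{i \sqrt{2}}{6}}{6 \left(\frac{1}{6} + i \sqrt{2}\right)}$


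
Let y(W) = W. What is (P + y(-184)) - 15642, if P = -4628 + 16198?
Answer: -4256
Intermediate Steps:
P = 11570
(P + y(-184)) - 15642 = (11570 - 184) - 15642 = 11386 - 15642 = -4256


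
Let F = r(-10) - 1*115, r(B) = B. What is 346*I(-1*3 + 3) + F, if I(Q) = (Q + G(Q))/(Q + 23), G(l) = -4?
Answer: -4259/23 ≈ -185.17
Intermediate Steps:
I(Q) = (-4 + Q)/(23 + Q) (I(Q) = (Q - 4)/(Q + 23) = (-4 + Q)/(23 + Q))
F = -125 (F = -10 - 1*115 = -10 - 115 = -125)
346*I(-1*3 + 3) + F = 346*((-4 + (-1*3 + 3))/(23 + (-1*3 + 3))) - 125 = 346*((-4 + (-3 + 3))/(23 + (-3 + 3))) - 125 = 346*((-4 + 0)/(23 + 0)) - 125 = 346*(-4/23) - 125 = -1384/23 - 125 = -4259/23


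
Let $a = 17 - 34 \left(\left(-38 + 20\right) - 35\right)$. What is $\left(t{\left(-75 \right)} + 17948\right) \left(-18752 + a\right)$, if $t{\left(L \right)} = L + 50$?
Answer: $-303490159$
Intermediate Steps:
$a = 1819$ ($a = 17 - 34 \left(-18 - 35\right) = 17 - -1802 = 17 + 1802 = 1819$)
$t{\left(L \right)} = 50 + L$
$\left(t{\left(-75 \right)} + 17948\right) \left(-18752 + a\right) = \left(\left(50 - 75\right) + 17948\right) \left(-18752 + 1819\right) = \left(-25 + 17948\right) \left(-16933\right) = 17923 \left(-16933\right) = -303490159$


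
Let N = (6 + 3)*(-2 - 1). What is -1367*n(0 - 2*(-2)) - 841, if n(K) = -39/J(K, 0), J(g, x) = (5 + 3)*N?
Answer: -78323/72 ≈ -1087.8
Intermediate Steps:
N = -27 (N = 9*(-3) = -27)
J(g, x) = -216 (J(g, x) = (5 + 3)*(-27) = 8*(-27) = -216)
n(K) = 13/72 (n(K) = -39/(-216) = -39*(-1/216) = 13/72)
-1367*n(0 - 2*(-2)) - 841 = -1367*13/72 - 841 = -17771/72 - 841 = -78323/72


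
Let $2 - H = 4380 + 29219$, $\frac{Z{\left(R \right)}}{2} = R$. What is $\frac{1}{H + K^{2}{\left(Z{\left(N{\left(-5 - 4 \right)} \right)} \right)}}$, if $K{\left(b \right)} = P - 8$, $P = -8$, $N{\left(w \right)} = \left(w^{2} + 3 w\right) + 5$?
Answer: $- \frac{1}{33341} \approx -2.9993 \cdot 10^{-5}$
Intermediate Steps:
$N{\left(w \right)} = 5 + w^{2} + 3 w$
$Z{\left(R \right)} = 2 R$
$K{\left(b \right)} = -16$ ($K{\left(b \right)} = -8 - 8 = -16$)
$H = -33597$ ($H = 2 - \left(4380 + 29219\right) = 2 - 33599 = -33597$)
$\frac{1}{H + K^{2}{\left(Z{\left(N{\left(-5 - 4 \right)} \right)} \right)}} = \frac{1}{-33597 + \left(-16\right)^{2}} = \frac{1}{-33597 + 256} = \frac{1}{-33341} = - \frac{1}{33341}$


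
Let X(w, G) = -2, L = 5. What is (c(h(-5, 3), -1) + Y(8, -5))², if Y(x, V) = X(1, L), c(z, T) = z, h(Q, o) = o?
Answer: 1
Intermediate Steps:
Y(x, V) = -2
(c(h(-5, 3), -1) + Y(8, -5))² = (3 - 2)² = 1² = 1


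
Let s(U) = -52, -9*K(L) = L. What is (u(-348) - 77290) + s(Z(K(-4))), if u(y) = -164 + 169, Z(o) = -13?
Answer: -77337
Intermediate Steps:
K(L) = -L/9
u(y) = 5
(u(-348) - 77290) + s(Z(K(-4))) = (5 - 77290) - 52 = -77285 - 52 = -77337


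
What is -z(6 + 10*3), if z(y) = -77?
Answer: 77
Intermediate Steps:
-z(6 + 10*3) = -1*(-77) = 77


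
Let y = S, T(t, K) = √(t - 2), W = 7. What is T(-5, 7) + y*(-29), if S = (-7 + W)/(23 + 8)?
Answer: I*√7 ≈ 2.6458*I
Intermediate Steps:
T(t, K) = √(-2 + t)
S = 0 (S = (-7 + 7)/(23 + 8) = 0/31 = 0*(1/31) = 0)
y = 0
T(-5, 7) + y*(-29) = √(-2 - 5) + 0*(-29) = √(-7) + 0 = I*√7 + 0 = I*√7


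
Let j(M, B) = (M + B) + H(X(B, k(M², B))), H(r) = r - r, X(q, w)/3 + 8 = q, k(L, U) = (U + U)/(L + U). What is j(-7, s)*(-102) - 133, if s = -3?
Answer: 887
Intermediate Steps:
k(L, U) = 2*U/(L + U) (k(L, U) = (2*U)/(L + U) = 2*U/(L + U))
X(q, w) = -24 + 3*q
H(r) = 0
j(M, B) = B + M (j(M, B) = (M + B) + 0 = (B + M) + 0 = B + M)
j(-7, s)*(-102) - 133 = (-3 - 7)*(-102) - 133 = -10*(-102) - 133 = 1020 - 133 = 887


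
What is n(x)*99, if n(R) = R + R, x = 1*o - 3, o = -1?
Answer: -792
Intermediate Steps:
x = -4 (x = 1*(-1) - 3 = -1 - 3 = -4)
n(R) = 2*R
n(x)*99 = (2*(-4))*99 = -8*99 = -792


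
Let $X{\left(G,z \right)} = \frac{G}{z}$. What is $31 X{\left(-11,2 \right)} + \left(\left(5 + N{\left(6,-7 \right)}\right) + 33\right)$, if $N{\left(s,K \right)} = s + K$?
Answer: $- \frac{267}{2} \approx -133.5$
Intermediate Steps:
$N{\left(s,K \right)} = K + s$
$31 X{\left(-11,2 \right)} + \left(\left(5 + N{\left(6,-7 \right)}\right) + 33\right) = 31 \left(- \frac{11}{2}\right) + \left(\left(5 + \left(-7 + 6\right)\right) + 33\right) = 31 \left(\left(-11\right) \frac{1}{2}\right) + \left(\left(5 - 1\right) + 33\right) = 31 \left(- \frac{11}{2}\right) + \left(4 + 33\right) = - \frac{341}{2} + 37 = - \frac{267}{2}$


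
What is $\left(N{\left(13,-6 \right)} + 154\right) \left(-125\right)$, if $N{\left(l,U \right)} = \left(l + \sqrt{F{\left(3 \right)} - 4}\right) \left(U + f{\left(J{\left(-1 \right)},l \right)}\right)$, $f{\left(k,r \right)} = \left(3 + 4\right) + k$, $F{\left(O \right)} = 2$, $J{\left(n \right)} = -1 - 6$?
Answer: $-9500 + 750 i \sqrt{2} \approx -9500.0 + 1060.7 i$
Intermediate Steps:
$J{\left(n \right)} = -7$ ($J{\left(n \right)} = -1 - 6 = -7$)
$f{\left(k,r \right)} = 7 + k$
$N{\left(l,U \right)} = U \left(l + i \sqrt{2}\right)$ ($N{\left(l,U \right)} = \left(l + \sqrt{2 - 4}\right) \left(U + \left(7 - 7\right)\right) = \left(l + \sqrt{-2}\right) \left(U + 0\right) = \left(l + i \sqrt{2}\right) U = U \left(l + i \sqrt{2}\right)$)
$\left(N{\left(13,-6 \right)} + 154\right) \left(-125\right) = \left(- 6 \left(13 + i \sqrt{2}\right) + 154\right) \left(-125\right) = \left(\left(-78 - 6 i \sqrt{2}\right) + 154\right) \left(-125\right) = \left(76 - 6 i \sqrt{2}\right) \left(-125\right) = -9500 + 750 i \sqrt{2}$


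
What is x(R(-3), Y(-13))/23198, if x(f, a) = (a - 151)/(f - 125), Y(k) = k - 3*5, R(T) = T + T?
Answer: 179/3038938 ≈ 5.8902e-5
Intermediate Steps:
R(T) = 2*T
Y(k) = -15 + k (Y(k) = k - 15 = -15 + k)
x(f, a) = (-151 + a)/(-125 + f)
x(R(-3), Y(-13))/23198 = ((-151 + (-15 - 13))/(-125 + 2*(-3)))/23198 = ((-151 - 28)/(-125 - 6))*(1/23198) = (-179/(-131))*(1/23198) = -1/131*(-179)*(1/23198) = (179/131)*(1/23198) = 179/3038938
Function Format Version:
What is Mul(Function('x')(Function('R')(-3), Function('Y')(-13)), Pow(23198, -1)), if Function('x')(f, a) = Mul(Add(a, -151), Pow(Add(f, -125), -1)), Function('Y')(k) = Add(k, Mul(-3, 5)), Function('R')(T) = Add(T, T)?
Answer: Rational(179, 3038938) ≈ 5.8902e-5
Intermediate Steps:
Function('R')(T) = Mul(2, T)
Function('Y')(k) = Add(-15, k) (Function('Y')(k) = Add(k, -15) = Add(-15, k))
Function('x')(f, a) = Mul(Pow(Add(-125, f), -1), Add(-151, a)) (Function('x')(f, a) = Mul(Add(-151, a), Pow(Add(-125, f), -1)) = Mul(Pow(Add(-125, f), -1), Add(-151, a)))
Mul(Function('x')(Function('R')(-3), Function('Y')(-13)), Pow(23198, -1)) = Mul(Mul(Pow(Add(-125, Mul(2, -3)), -1), Add(-151, Add(-15, -13))), Pow(23198, -1)) = Mul(Mul(Pow(Add(-125, -6), -1), Add(-151, -28)), Rational(1, 23198)) = Mul(Mul(Pow(-131, -1), -179), Rational(1, 23198)) = Mul(Mul(Rational(-1, 131), -179), Rational(1, 23198)) = Mul(Rational(179, 131), Rational(1, 23198)) = Rational(179, 3038938)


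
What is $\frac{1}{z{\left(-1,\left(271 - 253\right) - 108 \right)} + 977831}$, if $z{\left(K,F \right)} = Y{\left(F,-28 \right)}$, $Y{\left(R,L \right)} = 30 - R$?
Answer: $\frac{1}{977951} \approx 1.0225 \cdot 10^{-6}$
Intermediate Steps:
$z{\left(K,F \right)} = 30 - F$
$\frac{1}{z{\left(-1,\left(271 - 253\right) - 108 \right)} + 977831} = \frac{1}{\left(30 - \left(\left(271 - 253\right) - 108\right)\right) + 977831} = \frac{1}{\left(30 - \left(18 - 108\right)\right) + 977831} = \frac{1}{\left(30 - -90\right) + 977831} = \frac{1}{\left(30 + 90\right) + 977831} = \frac{1}{120 + 977831} = \frac{1}{977951}$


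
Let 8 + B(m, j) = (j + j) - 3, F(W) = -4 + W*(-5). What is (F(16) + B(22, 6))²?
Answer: 6889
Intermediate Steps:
F(W) = -4 - 5*W
B(m, j) = -11 + 2*j (B(m, j) = -8 + ((j + j) - 3) = -8 + (2*j - 3) = -8 + (-3 + 2*j) = -11 + 2*j)
(F(16) + B(22, 6))² = ((-4 - 5*16) + (-11 + 2*6))² = ((-4 - 80) + (-11 + 12))² = (-84 + 1)² = (-83)² = 6889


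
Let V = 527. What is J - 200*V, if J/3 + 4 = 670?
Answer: -103402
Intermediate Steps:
J = 1998 (J = -12 + 3*670 = -12 + 2010 = 1998)
J - 200*V = 1998 - 200*527 = 1998 - 105400 = -103402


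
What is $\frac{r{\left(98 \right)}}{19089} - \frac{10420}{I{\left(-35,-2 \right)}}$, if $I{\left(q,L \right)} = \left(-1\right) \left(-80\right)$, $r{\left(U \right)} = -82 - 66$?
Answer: $- \frac{9945961}{76356} \approx -130.26$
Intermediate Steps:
$r{\left(U \right)} = -148$ ($r{\left(U \right)} = -82 - 66 = -148$)
$I{\left(q,L \right)} = 80$
$\frac{r{\left(98 \right)}}{19089} - \frac{10420}{I{\left(-35,-2 \right)}} = - \frac{148}{19089} - \frac{10420}{80} = \left(-148\right) \frac{1}{19089} - \frac{521}{4} = - \frac{148}{19089} - \frac{521}{4} = - \frac{9945961}{76356}$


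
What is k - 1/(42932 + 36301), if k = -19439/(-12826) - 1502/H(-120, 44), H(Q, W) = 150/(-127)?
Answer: 2940656718977/2309641950 ≈ 1273.2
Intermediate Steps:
H(Q, W) = -150/127 (H(Q, W) = 150*(-1/127) = -150/127)
k = 1224763327/961950 (k = -19439/(-12826) - 1502/(-150/127) = -19439*(-1/12826) - 1502*(-127/150) = 19439/12826 + 95377/75 = 1224763327/961950 ≈ 1273.2)
k - 1/(42932 + 36301) = 1224763327/961950 - 1/(42932 + 36301) = 1224763327/961950 - 1/79233 = 2940656718977/2309641950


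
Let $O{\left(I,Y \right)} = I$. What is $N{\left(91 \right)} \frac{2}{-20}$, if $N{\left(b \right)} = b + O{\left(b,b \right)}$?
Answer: $- \frac{91}{5} \approx -18.2$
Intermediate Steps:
$N{\left(b \right)} = 2 b$ ($N{\left(b \right)} = b + b = 2 b$)
$N{\left(91 \right)} \frac{2}{-20} = 2 \cdot 91 \frac{2}{-20} = 182 \cdot 2 \left(- \frac{1}{20}\right) = 182 \left(- \frac{1}{10}\right) = - \frac{91}{5}$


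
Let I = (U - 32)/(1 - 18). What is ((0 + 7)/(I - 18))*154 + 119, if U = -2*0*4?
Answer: 7140/137 ≈ 52.117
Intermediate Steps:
U = 0 (U = 0*4 = 0)
I = 32/17 (I = (0 - 32)/(1 - 18) = -32/(-17) = -32*(-1/17) = 32/17 ≈ 1.8824)
((0 + 7)/(I - 18))*154 + 119 = ((0 + 7)/(32/17 - 18))*154 + 119 = (7/(-274/17))*154 + 119 = (7*(-17/274))*154 + 119 = -119/274*154 + 119 = -9163/137 + 119 = 7140/137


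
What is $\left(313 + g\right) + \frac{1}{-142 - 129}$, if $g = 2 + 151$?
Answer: $\frac{126285}{271} \approx 466.0$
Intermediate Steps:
$g = 153$
$\left(313 + g\right) + \frac{1}{-142 - 129} = \left(313 + 153\right) + \frac{1}{-142 - 129} = 466 + \frac{1}{-271} = 466 - \frac{1}{271} = \frac{126285}{271}$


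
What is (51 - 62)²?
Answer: 121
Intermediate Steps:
(51 - 62)² = (-11)² = 121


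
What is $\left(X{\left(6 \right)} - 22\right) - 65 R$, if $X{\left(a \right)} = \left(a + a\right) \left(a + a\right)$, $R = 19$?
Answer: $-1113$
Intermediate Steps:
$X{\left(a \right)} = 4 a^{2}$ ($X{\left(a \right)} = 2 a 2 a = 4 a^{2}$)
$\left(X{\left(6 \right)} - 22\right) - 65 R = \left(4 \cdot 6^{2} - 22\right) - 1235 = \left(4 \cdot 36 - 22\right) - 1235 = \left(144 - 22\right) - 1235 = 122 - 1235 = -1113$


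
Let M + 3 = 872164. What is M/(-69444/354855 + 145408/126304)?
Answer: 407186586654095/446121884 ≈ 9.1273e+5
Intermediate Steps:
M = 872161 (M = -3 + 872164 = 872161)
M/(-69444/354855 + 145408/126304) = 872161/(-69444/354855 + 145408/126304) = 872161/(-69444*1/354855 + 145408*(1/126304)) = 872161/(-23148/118285 + 4544/3947) = 872161/(446121884/466870895) = 872161*(466870895/446121884) = 407186586654095/446121884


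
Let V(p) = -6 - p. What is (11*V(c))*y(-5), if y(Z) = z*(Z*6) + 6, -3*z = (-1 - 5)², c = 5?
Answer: -44286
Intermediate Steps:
z = -12 (z = -(-1 - 5)²/3 = -⅓*(-6)² = -⅓*36 = -12)
y(Z) = 6 - 72*Z (y(Z) = -12*Z*6 + 6 = -72*Z + 6 = 6 - 72*Z)
(11*V(c))*y(-5) = (11*(-6 - 1*5))*(6 - 72*(-5)) = (11*(-6 - 5))*(6 + 360) = (11*(-11))*366 = -121*366 = -44286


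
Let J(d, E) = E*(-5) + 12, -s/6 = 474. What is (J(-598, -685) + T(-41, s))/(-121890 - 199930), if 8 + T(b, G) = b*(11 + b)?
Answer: -4659/321820 ≈ -0.014477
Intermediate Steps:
s = -2844 (s = -6*474 = -2844)
T(b, G) = -8 + b*(11 + b)
J(d, E) = 12 - 5*E (J(d, E) = -5*E + 12 = 12 - 5*E)
(J(-598, -685) + T(-41, s))/(-121890 - 199930) = ((12 - 5*(-685)) + (-8 + (-41)² + 11*(-41)))/(-121890 - 199930) = ((12 + 3425) + (-8 + 1681 - 451))/(-321820) = (3437 + 1222)*(-1/321820) = 4659*(-1/321820) = -4659/321820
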